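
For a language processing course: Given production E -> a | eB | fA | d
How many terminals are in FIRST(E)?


Production: E -> a | eB | fA | d
Examining each alternative for leading terminals:
  E -> a : first terminal = 'a'
  E -> eB : first terminal = 'e'
  E -> fA : first terminal = 'f'
  E -> d : first terminal = 'd'
FIRST(E) = {a, d, e, f}
Count: 4

4


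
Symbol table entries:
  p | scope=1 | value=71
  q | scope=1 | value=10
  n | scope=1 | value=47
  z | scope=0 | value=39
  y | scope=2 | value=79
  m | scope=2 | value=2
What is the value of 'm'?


Searching symbol table for 'm':
  p | scope=1 | value=71
  q | scope=1 | value=10
  n | scope=1 | value=47
  z | scope=0 | value=39
  y | scope=2 | value=79
  m | scope=2 | value=2 <- MATCH
Found 'm' at scope 2 with value 2

2


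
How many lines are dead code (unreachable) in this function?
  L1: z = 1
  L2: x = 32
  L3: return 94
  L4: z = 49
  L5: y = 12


Analyzing control flow:
  L1: reachable (before return)
  L2: reachable (before return)
  L3: reachable (return statement)
  L4: DEAD (after return at L3)
  L5: DEAD (after return at L3)
Return at L3, total lines = 5
Dead lines: L4 through L5
Count: 2

2


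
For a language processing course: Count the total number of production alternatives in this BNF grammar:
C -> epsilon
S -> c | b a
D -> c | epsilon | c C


Counting alternatives per rule:
  C: 1 alternative(s)
  S: 2 alternative(s)
  D: 3 alternative(s)
Sum: 1 + 2 + 3 = 6

6


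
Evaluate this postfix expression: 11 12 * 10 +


Processing tokens left to right:
Push 11, Push 12
Pop 11 and 12, compute 11 * 12 = 132, push 132
Push 10
Pop 132 and 10, compute 132 + 10 = 142, push 142
Stack result: 142

142


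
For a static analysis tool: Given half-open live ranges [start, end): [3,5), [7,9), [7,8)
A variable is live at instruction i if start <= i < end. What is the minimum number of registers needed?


Live ranges:
  Var0: [3, 5)
  Var1: [7, 9)
  Var2: [7, 8)
Sweep-line events (position, delta, active):
  pos=3 start -> active=1
  pos=5 end -> active=0
  pos=7 start -> active=1
  pos=7 start -> active=2
  pos=8 end -> active=1
  pos=9 end -> active=0
Maximum simultaneous active: 2
Minimum registers needed: 2

2


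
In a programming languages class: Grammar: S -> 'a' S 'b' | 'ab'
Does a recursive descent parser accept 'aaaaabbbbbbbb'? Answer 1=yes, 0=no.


Grammar accepts strings of the form a^n b^n (n >= 1)
Word: 'aaaaabbbbbbbb'
Counting: 5 a's and 8 b's
Check: 5 == 8? No
Mismatch: a-count != b-count
Rejected

0


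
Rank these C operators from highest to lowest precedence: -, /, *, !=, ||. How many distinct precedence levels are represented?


Looking up precedence for each operator:
  - -> precedence 5
  / -> precedence 6
  * -> precedence 6
  != -> precedence 3
  || -> precedence 1
Sorted highest to lowest: /, *, -, !=, ||
Distinct precedence values: [6, 5, 3, 1]
Number of distinct levels: 4

4


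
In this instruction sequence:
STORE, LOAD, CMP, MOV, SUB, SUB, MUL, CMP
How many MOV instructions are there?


Scanning instruction sequence for MOV:
  Position 1: STORE
  Position 2: LOAD
  Position 3: CMP
  Position 4: MOV <- MATCH
  Position 5: SUB
  Position 6: SUB
  Position 7: MUL
  Position 8: CMP
Matches at positions: [4]
Total MOV count: 1

1


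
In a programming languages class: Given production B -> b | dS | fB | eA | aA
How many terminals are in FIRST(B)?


Production: B -> b | dS | fB | eA | aA
Examining each alternative for leading terminals:
  B -> b : first terminal = 'b'
  B -> dS : first terminal = 'd'
  B -> fB : first terminal = 'f'
  B -> eA : first terminal = 'e'
  B -> aA : first terminal = 'a'
FIRST(B) = {a, b, d, e, f}
Count: 5

5


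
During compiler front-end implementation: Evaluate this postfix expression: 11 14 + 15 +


Processing tokens left to right:
Push 11, Push 14
Pop 11 and 14, compute 11 + 14 = 25, push 25
Push 15
Pop 25 and 15, compute 25 + 15 = 40, push 40
Stack result: 40

40


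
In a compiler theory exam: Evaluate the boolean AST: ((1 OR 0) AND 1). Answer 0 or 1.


Step 1: Evaluate inner node
  1 OR 0 = 1
Step 2: Evaluate root node
  1 AND 1 = 1

1


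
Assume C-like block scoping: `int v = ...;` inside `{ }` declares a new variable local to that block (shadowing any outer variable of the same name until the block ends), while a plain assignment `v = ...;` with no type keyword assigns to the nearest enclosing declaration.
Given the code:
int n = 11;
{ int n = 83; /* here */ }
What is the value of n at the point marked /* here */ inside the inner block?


Analyzing scoping rules:
Outer scope: declares n = 11
Inner block: 'int n = 83;' declares a NEW n that shadows the outer one
Inside the block the inner declaration is in scope -> 83
Result: 83

83


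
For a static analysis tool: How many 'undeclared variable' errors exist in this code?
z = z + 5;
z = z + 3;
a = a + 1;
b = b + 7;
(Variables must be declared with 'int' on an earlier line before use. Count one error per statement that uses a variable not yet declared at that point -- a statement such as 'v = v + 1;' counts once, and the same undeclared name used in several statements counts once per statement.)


Scanning code line by line:
  Line 1: use 'z' -> ERROR (undeclared)
  Line 2: use 'z' -> ERROR (undeclared)
  Line 3: use 'a' -> ERROR (undeclared)
  Line 4: use 'b' -> ERROR (undeclared)
Total undeclared variable errors: 4

4


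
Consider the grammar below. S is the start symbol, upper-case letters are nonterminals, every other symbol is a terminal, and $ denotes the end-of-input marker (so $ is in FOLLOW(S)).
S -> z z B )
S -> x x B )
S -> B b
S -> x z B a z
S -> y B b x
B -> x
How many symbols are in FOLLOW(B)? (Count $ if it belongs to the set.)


S is the start symbol and does not occur in any rule body, so FOLLOW(S) = {$}.
Examining every occurrence of B in a rule body:
  S -> z z B ) : B is followed by terminal ')' -> add ')'
  S -> x x B ) : B is followed by terminal ')' -> add ')' (already in the set)
  S -> B b : B is followed by terminal 'b' -> add 'b'
  S -> x z B a z : B is followed by terminal 'a' -> add 'a'
  S -> y B b x : B is followed by terminal 'b' -> add 'b' (already in the set)
  B -> x : B does not occur in the body -> contributes nothing
FOLLOW(B) = {), a, b}
Count: 3

3


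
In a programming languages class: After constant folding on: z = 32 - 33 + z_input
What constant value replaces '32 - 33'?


Identifying constant sub-expression:
  Original: z = 32 - 33 + z_input
  32 and 33 are both compile-time constants
  Evaluating: 32 - 33 = -1
  After folding: z = -1 + z_input

-1


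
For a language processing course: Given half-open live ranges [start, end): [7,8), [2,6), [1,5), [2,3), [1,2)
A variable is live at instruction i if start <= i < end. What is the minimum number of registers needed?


Live ranges:
  Var0: [7, 8)
  Var1: [2, 6)
  Var2: [1, 5)
  Var3: [2, 3)
  Var4: [1, 2)
Sweep-line events (position, delta, active):
  pos=1 start -> active=1
  pos=1 start -> active=2
  pos=2 end -> active=1
  pos=2 start -> active=2
  pos=2 start -> active=3
  pos=3 end -> active=2
  pos=5 end -> active=1
  pos=6 end -> active=0
  pos=7 start -> active=1
  pos=8 end -> active=0
Maximum simultaneous active: 3
Minimum registers needed: 3

3


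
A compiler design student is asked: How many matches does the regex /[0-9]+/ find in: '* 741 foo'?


Pattern: /[0-9]+/ (int literals)
Input: '* 741 foo'
Scanning for matches:
  Match 1: '741'
Total matches: 1

1


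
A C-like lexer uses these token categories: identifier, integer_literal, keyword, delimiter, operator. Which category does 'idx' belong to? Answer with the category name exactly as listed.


Token: 'idx'
Checking categories:
  identifier: YES
  integer_literal: no
  operator: no
  keyword: no
  delimiter: no
Category: identifier

identifier


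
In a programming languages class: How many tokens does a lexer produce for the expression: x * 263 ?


Scanning 'x * 263'
Token 1: 'x' -> identifier
Token 2: '*' -> operator
Token 3: '263' -> integer_literal
Total tokens: 3

3


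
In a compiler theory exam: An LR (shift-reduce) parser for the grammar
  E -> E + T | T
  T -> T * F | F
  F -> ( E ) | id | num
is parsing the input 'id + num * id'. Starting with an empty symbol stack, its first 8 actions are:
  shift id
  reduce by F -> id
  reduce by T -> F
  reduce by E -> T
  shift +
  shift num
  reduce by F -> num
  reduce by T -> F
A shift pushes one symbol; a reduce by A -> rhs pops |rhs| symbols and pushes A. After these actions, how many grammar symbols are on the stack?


Tracking the symbol stack through each action:
  Action 1: shift 'id' : push -> stack = [id] (size 1)
  Action 2: reduce by F -> id : pop 1, push F -> stack = [F] (size 1)
  Action 3: reduce by T -> F : pop 1, push T -> stack = [T] (size 1)
  Action 4: reduce by E -> T : pop 1, push E -> stack = [E] (size 1)
  Action 5: shift '+' : push -> stack = [E, +] (size 2)
  Action 6: shift 'num' : push -> stack = [E, +, num] (size 3)
  Action 7: reduce by F -> num : pop 1, push F -> stack = [E, +, F] (size 3)
  Action 8: reduce by T -> F : pop 1, push T -> stack = [E, +, T] (size 3)
Final stack size: 3

3


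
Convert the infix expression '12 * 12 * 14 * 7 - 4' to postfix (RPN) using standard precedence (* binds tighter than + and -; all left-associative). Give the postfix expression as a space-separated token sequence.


Applying the shunting-yard algorithm:
  Operand 12 -> output
  Push '*' onto operator stack -> op-stack: [*]
  Operand 12 -> output
  See '*' (prec 2); top '*' (prec 2) >= it -> pop '*' to output
  Push '*' onto operator stack -> op-stack: [*]
  Operand 14 -> output
  See '*' (prec 2); top '*' (prec 2) >= it -> pop '*' to output
  Push '*' onto operator stack -> op-stack: [*]
  Operand 7 -> output
  See '-' (prec 1); top '*' (prec 2) >= it -> pop '*' to output
  Push '-' onto operator stack -> op-stack: [-]
  Operand 4 -> output
  End of input: pop '-' to output
Postfix result: 12 12 * 14 * 7 * 4 -

12 12 * 14 * 7 * 4 -


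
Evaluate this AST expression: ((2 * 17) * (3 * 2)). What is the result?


Expression: ((2 * 17) * (3 * 2))
Evaluating step by step:
  2 * 17 = 34
  3 * 2 = 6
  34 * 6 = 204
Result: 204

204


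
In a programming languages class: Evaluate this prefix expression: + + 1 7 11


Parsing prefix expression: + + 1 7 11
Step 1: Innermost operation '+ 1 7'
  1 + 7 = 8
Step 2: Outer operation '+ [8] 11'
  8 + 11 = 19

19


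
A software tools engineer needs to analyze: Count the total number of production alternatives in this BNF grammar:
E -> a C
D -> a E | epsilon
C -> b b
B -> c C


Counting alternatives per rule:
  E: 1 alternative(s)
  D: 2 alternative(s)
  C: 1 alternative(s)
  B: 1 alternative(s)
Sum: 1 + 2 + 1 + 1 = 5

5


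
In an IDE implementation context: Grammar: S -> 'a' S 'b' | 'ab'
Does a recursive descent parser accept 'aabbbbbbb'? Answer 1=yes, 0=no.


Grammar accepts strings of the form a^n b^n (n >= 1)
Word: 'aabbbbbbb'
Counting: 2 a's and 7 b's
Check: 2 == 7? No
Mismatch: a-count != b-count
Rejected

0


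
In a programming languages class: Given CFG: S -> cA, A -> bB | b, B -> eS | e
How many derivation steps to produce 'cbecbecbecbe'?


Grammar: S -> cA, A -> bB | b, B -> eS | e
Deriving 'cbecbecbecbe':
Step 1: S -> cA => cA
Step 2: A -> bB => cbB
Step 3: B -> eS => cbeS
Step 4: S -> cA => cbecA
Step 5: A -> bB => cbecbB
Step 6: B -> eS => cbecbeS
Step 7: S -> cA => cbecbecA
Step 8: A -> bB => cbecbecbB
Step 9: B -> eS => cbecbecbeS
Step 10: S -> cA => cbecbecbecA
Step 11: A -> bB => cbecbecbecbB
Step 12: B -> e => cbecbecbecbe
Total derivation steps: 12

12


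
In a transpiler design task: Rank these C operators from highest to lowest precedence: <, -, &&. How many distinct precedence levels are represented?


Looking up precedence for each operator:
  < -> precedence 4
  - -> precedence 5
  && -> precedence 2
Sorted highest to lowest: -, <, &&
Distinct precedence values: [5, 4, 2]
Number of distinct levels: 3

3


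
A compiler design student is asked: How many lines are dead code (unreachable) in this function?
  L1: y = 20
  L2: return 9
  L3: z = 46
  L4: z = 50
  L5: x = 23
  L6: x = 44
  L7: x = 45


Analyzing control flow:
  L1: reachable (before return)
  L2: reachable (return statement)
  L3: DEAD (after return at L2)
  L4: DEAD (after return at L2)
  L5: DEAD (after return at L2)
  L6: DEAD (after return at L2)
  L7: DEAD (after return at L2)
Return at L2, total lines = 7
Dead lines: L3 through L7
Count: 5

5


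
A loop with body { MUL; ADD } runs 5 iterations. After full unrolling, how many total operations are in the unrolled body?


Loop body operations: MUL, ADD (2 ops per iteration)
Unrolling 5 iterations:
  Iteration 1: MUL, ADD (2 ops)
  Iteration 2: MUL, ADD (2 ops)
  Iteration 3: MUL, ADD (2 ops)
  Iteration 4: MUL, ADD (2 ops)
  Iteration 5: MUL, ADD (2 ops)
Total: 5 iterations * 2 ops/iter = 10 operations

10


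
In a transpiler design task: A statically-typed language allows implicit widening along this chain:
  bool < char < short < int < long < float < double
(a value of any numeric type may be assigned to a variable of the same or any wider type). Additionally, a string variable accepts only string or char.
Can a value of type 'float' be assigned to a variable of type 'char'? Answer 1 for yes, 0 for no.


Target variable type: char
Source value type: float
Numeric ranks: float=5, char=1
Widening allowed iff rank(source) <= rank(target): 5 <= 1? No
Result: 0

0


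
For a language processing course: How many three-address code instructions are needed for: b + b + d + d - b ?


Expression: b + b + d + d - b
Generating three-address code (respecting * over +/- precedence):
  Instruction 1: t1 = b + b
  Instruction 2: t2 = t1 + d
  Instruction 3: t3 = t2 + d
  Instruction 4: t4 = t3 - b
Total instructions: 4

4


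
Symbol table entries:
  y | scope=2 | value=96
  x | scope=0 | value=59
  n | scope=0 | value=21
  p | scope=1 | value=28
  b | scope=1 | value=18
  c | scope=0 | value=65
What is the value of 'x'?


Searching symbol table for 'x':
  y | scope=2 | value=96
  x | scope=0 | value=59 <- MATCH
  n | scope=0 | value=21
  p | scope=1 | value=28
  b | scope=1 | value=18
  c | scope=0 | value=65
Found 'x' at scope 0 with value 59

59


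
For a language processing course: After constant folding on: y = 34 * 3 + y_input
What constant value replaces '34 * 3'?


Identifying constant sub-expression:
  Original: y = 34 * 3 + y_input
  34 and 3 are both compile-time constants
  Evaluating: 34 * 3 = 102
  After folding: y = 102 + y_input

102


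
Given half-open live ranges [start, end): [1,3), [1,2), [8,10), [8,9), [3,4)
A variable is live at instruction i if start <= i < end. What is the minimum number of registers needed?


Live ranges:
  Var0: [1, 3)
  Var1: [1, 2)
  Var2: [8, 10)
  Var3: [8, 9)
  Var4: [3, 4)
Sweep-line events (position, delta, active):
  pos=1 start -> active=1
  pos=1 start -> active=2
  pos=2 end -> active=1
  pos=3 end -> active=0
  pos=3 start -> active=1
  pos=4 end -> active=0
  pos=8 start -> active=1
  pos=8 start -> active=2
  pos=9 end -> active=1
  pos=10 end -> active=0
Maximum simultaneous active: 2
Minimum registers needed: 2

2


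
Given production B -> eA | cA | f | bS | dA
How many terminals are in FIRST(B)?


Production: B -> eA | cA | f | bS | dA
Examining each alternative for leading terminals:
  B -> eA : first terminal = 'e'
  B -> cA : first terminal = 'c'
  B -> f : first terminal = 'f'
  B -> bS : first terminal = 'b'
  B -> dA : first terminal = 'd'
FIRST(B) = {b, c, d, e, f}
Count: 5

5


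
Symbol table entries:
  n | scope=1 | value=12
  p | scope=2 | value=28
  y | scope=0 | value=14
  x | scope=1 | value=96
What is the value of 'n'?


Searching symbol table for 'n':
  n | scope=1 | value=12 <- MATCH
  p | scope=2 | value=28
  y | scope=0 | value=14
  x | scope=1 | value=96
Found 'n' at scope 1 with value 12

12


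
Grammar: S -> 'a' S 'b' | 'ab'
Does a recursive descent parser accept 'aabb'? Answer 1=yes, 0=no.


Grammar accepts strings of the form a^n b^n (n >= 1)
Word: 'aabb'
Counting: 2 a's and 2 b's
Check: 2 == 2? Yes
Derivation (S -> aSb applied 1 time(s), then S -> ab): S => aSb => aabb
Accepted

1


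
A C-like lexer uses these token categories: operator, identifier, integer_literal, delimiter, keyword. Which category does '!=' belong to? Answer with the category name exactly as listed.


Token: '!='
Checking categories:
  identifier: no
  integer_literal: no
  operator: YES
  keyword: no
  delimiter: no
Category: operator

operator


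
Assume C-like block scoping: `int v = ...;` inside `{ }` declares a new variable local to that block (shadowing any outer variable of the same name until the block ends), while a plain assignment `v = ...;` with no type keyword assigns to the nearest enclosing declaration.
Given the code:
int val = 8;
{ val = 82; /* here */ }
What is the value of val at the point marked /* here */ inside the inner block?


Analyzing scoping rules:
Outer scope: declares val = 8
Inner block: 'val = 82;' has no type keyword, so it is an assignment to the outer val (no shadowing)
Inside the block, after the assignment -> 82
Result: 82

82


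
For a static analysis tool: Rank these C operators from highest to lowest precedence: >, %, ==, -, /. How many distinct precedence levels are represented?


Looking up precedence for each operator:
  > -> precedence 4
  % -> precedence 6
  == -> precedence 3
  - -> precedence 5
  / -> precedence 6
Sorted highest to lowest: %, /, -, >, ==
Distinct precedence values: [6, 5, 4, 3]
Number of distinct levels: 4

4


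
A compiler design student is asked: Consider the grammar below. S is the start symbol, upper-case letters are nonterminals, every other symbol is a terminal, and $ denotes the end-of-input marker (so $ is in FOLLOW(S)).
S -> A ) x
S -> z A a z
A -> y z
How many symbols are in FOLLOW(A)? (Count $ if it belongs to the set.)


S is the start symbol and does not occur in any rule body, so FOLLOW(S) = {$}.
Examining every occurrence of A in a rule body:
  S -> A ) x : A is followed by terminal ')' -> add ')'
  S -> z A a z : A is followed by terminal 'a' -> add 'a'
  A -> y z : A does not occur in the body -> contributes nothing
FOLLOW(A) = {), a}
Count: 2

2


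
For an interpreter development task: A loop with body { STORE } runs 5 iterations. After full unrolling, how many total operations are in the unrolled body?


Loop body operations: STORE (1 op per iteration)
Unrolling 5 iterations:
  Iteration 1: STORE (1 ops)
  Iteration 2: STORE (1 ops)
  Iteration 3: STORE (1 ops)
  Iteration 4: STORE (1 ops)
  Iteration 5: STORE (1 ops)
Total: 5 iterations * 1 ops/iter = 5 operations

5


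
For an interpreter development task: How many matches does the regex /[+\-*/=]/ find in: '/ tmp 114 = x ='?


Pattern: /[+\-*/=]/ (operators)
Input: '/ tmp 114 = x ='
Scanning for matches:
  Match 1: '/'
  Match 2: '='
  Match 3: '='
Total matches: 3

3


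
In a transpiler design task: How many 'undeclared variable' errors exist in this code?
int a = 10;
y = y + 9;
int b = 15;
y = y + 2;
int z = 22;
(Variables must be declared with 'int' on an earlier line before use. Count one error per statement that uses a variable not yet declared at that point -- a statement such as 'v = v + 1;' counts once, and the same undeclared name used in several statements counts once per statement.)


Scanning code line by line:
  Line 1: declare 'a' -> declared = ['a']
  Line 2: use 'y' -> ERROR (undeclared)
  Line 3: declare 'b' -> declared = ['a', 'b']
  Line 4: use 'y' -> ERROR (undeclared)
  Line 5: declare 'z' -> declared = ['a', 'b', 'z']
Total undeclared variable errors: 2

2


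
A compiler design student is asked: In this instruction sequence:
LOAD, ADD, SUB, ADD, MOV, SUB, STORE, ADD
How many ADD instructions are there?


Scanning instruction sequence for ADD:
  Position 1: LOAD
  Position 2: ADD <- MATCH
  Position 3: SUB
  Position 4: ADD <- MATCH
  Position 5: MOV
  Position 6: SUB
  Position 7: STORE
  Position 8: ADD <- MATCH
Matches at positions: [2, 4, 8]
Total ADD count: 3

3


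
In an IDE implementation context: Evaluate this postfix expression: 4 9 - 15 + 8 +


Processing tokens left to right:
Push 4, Push 9
Pop 4 and 9, compute 4 - 9 = -5, push -5
Push 15
Pop -5 and 15, compute -5 + 15 = 10, push 10
Push 8
Pop 10 and 8, compute 10 + 8 = 18, push 18
Stack result: 18

18


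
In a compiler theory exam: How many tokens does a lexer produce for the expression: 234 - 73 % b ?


Scanning '234 - 73 % b'
Token 1: '234' -> integer_literal
Token 2: '-' -> operator
Token 3: '73' -> integer_literal
Token 4: '%' -> operator
Token 5: 'b' -> identifier
Total tokens: 5

5


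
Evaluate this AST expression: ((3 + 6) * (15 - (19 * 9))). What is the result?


Expression: ((3 + 6) * (15 - (19 * 9)))
Evaluating step by step:
  3 + 6 = 9
  19 * 9 = 171
  15 - 171 = -156
  9 * -156 = -1404
Result: -1404

-1404


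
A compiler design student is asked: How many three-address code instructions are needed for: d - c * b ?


Expression: d - c * b
Generating three-address code (respecting * over +/- precedence):
  Instruction 1: t1 = c * b
  Instruction 2: t2 = d - t1
Total instructions: 2

2


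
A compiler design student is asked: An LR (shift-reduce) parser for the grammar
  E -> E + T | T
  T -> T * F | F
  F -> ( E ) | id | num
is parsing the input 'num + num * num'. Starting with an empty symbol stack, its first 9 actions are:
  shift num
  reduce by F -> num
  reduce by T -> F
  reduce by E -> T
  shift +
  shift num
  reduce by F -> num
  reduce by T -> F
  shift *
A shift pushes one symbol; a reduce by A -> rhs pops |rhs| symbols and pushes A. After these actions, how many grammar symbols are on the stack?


Tracking the symbol stack through each action:
  Action 1: shift 'num' : push -> stack = [num] (size 1)
  Action 2: reduce by F -> num : pop 1, push F -> stack = [F] (size 1)
  Action 3: reduce by T -> F : pop 1, push T -> stack = [T] (size 1)
  Action 4: reduce by E -> T : pop 1, push E -> stack = [E] (size 1)
  Action 5: shift '+' : push -> stack = [E, +] (size 2)
  Action 6: shift 'num' : push -> stack = [E, +, num] (size 3)
  Action 7: reduce by F -> num : pop 1, push F -> stack = [E, +, F] (size 3)
  Action 8: reduce by T -> F : pop 1, push T -> stack = [E, +, T] (size 3)
  Action 9: shift '*' : push -> stack = [E, +, T, *] (size 4)
Final stack size: 4

4


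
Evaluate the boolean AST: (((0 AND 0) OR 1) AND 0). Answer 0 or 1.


Step 1: Evaluate inner node
  0 AND 0 = 0
Step 2: Evaluate next node
  0 OR 1 = 1
Step 3: Evaluate root node
  1 AND 0 = 0

0


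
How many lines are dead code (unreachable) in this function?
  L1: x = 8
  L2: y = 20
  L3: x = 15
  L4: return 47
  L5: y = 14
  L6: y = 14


Analyzing control flow:
  L1: reachable (before return)
  L2: reachable (before return)
  L3: reachable (before return)
  L4: reachable (return statement)
  L5: DEAD (after return at L4)
  L6: DEAD (after return at L4)
Return at L4, total lines = 6
Dead lines: L5 through L6
Count: 2

2


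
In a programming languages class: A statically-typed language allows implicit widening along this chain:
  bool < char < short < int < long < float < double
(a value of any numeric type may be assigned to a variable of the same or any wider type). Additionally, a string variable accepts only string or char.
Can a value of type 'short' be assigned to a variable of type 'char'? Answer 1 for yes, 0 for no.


Target variable type: char
Source value type: short
Numeric ranks: short=2, char=1
Widening allowed iff rank(source) <= rank(target): 2 <= 1? No
Result: 0

0


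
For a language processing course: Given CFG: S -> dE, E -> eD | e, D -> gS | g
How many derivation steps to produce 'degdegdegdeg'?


Grammar: S -> dE, E -> eD | e, D -> gS | g
Deriving 'degdegdegdeg':
Step 1: S -> dE => dE
Step 2: E -> eD => deD
Step 3: D -> gS => degS
Step 4: S -> dE => degdE
Step 5: E -> eD => degdeD
Step 6: D -> gS => degdegS
Step 7: S -> dE => degdegdE
Step 8: E -> eD => degdegdeD
Step 9: D -> gS => degdegdegS
Step 10: S -> dE => degdegdegdE
Step 11: E -> eD => degdegdegdeD
Step 12: D -> g => degdegdegdeg
Total derivation steps: 12

12


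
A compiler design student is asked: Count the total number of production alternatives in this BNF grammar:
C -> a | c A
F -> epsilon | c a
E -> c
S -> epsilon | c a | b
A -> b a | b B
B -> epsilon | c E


Counting alternatives per rule:
  C: 2 alternative(s)
  F: 2 alternative(s)
  E: 1 alternative(s)
  S: 3 alternative(s)
  A: 2 alternative(s)
  B: 2 alternative(s)
Sum: 2 + 2 + 1 + 3 + 2 + 2 = 12

12


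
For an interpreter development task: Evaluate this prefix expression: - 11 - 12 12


Parsing prefix expression: - 11 - 12 12
Step 1: Innermost operation '- 12 12'
  12 - 12 = 0
Step 2: Outer operation '- 11 [0]'
  11 - 0 = 11

11


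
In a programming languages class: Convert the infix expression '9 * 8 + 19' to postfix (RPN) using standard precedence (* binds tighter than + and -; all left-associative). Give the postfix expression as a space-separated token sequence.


Applying the shunting-yard algorithm:
  Operand 9 -> output
  Push '*' onto operator stack -> op-stack: [*]
  Operand 8 -> output
  See '+' (prec 1); top '*' (prec 2) >= it -> pop '*' to output
  Push '+' onto operator stack -> op-stack: [+]
  Operand 19 -> output
  End of input: pop '+' to output
Postfix result: 9 8 * 19 +

9 8 * 19 +


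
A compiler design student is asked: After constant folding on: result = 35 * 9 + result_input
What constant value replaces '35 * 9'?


Identifying constant sub-expression:
  Original: result = 35 * 9 + result_input
  35 and 9 are both compile-time constants
  Evaluating: 35 * 9 = 315
  After folding: result = 315 + result_input

315


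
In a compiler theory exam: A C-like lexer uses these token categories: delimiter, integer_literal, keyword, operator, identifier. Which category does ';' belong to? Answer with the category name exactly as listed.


Token: ';'
Checking categories:
  identifier: no
  integer_literal: no
  operator: no
  keyword: no
  delimiter: YES
Category: delimiter

delimiter


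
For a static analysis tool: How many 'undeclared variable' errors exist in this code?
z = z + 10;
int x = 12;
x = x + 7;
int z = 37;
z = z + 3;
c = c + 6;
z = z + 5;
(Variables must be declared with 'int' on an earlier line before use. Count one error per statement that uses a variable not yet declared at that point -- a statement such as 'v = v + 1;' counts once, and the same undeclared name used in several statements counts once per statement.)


Scanning code line by line:
  Line 1: use 'z' -> ERROR (undeclared)
  Line 2: declare 'x' -> declared = ['x']
  Line 3: use 'x' -> OK (declared)
  Line 4: declare 'z' -> declared = ['x', 'z']
  Line 5: use 'z' -> OK (declared)
  Line 6: use 'c' -> ERROR (undeclared)
  Line 7: use 'z' -> OK (declared)
Total undeclared variable errors: 2

2


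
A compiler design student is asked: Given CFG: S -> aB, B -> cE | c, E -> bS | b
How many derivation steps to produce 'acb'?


Grammar: S -> aB, B -> cE | c, E -> bS | b
Deriving 'acb':
Step 1: S -> aB => aB
Step 2: B -> cE => acE
Step 3: E -> b => acb
Total derivation steps: 3

3


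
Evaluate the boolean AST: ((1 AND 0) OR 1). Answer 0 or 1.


Step 1: Evaluate inner node
  1 AND 0 = 0
Step 2: Evaluate root node
  0 OR 1 = 1

1


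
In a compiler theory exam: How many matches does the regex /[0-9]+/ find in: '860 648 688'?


Pattern: /[0-9]+/ (int literals)
Input: '860 648 688'
Scanning for matches:
  Match 1: '860'
  Match 2: '648'
  Match 3: '688'
Total matches: 3

3


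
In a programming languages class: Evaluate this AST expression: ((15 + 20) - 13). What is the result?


Expression: ((15 + 20) - 13)
Evaluating step by step:
  15 + 20 = 35
  35 - 13 = 22
Result: 22

22


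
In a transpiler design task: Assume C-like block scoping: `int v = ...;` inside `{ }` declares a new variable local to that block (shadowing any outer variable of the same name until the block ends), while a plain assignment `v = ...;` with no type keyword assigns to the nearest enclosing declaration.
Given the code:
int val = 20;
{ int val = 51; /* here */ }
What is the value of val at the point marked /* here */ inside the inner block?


Analyzing scoping rules:
Outer scope: declares val = 20
Inner block: 'int val = 51;' declares a NEW val that shadows the outer one
Inside the block the inner declaration is in scope -> 51
Result: 51

51


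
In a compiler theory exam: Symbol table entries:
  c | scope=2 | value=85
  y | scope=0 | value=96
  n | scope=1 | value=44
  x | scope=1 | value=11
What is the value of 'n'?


Searching symbol table for 'n':
  c | scope=2 | value=85
  y | scope=0 | value=96
  n | scope=1 | value=44 <- MATCH
  x | scope=1 | value=11
Found 'n' at scope 1 with value 44

44


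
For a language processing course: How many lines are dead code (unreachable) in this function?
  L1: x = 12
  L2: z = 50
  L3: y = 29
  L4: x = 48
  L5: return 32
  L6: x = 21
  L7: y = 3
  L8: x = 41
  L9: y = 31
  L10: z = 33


Analyzing control flow:
  L1: reachable (before return)
  L2: reachable (before return)
  L3: reachable (before return)
  L4: reachable (before return)
  L5: reachable (return statement)
  L6: DEAD (after return at L5)
  L7: DEAD (after return at L5)
  L8: DEAD (after return at L5)
  L9: DEAD (after return at L5)
  L10: DEAD (after return at L5)
Return at L5, total lines = 10
Dead lines: L6 through L10
Count: 5

5


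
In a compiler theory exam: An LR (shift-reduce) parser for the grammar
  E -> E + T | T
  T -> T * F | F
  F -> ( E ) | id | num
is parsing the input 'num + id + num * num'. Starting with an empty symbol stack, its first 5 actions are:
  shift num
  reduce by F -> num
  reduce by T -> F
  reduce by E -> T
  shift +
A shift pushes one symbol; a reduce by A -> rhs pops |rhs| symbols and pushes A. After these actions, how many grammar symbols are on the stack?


Tracking the symbol stack through each action:
  Action 1: shift 'num' : push -> stack = [num] (size 1)
  Action 2: reduce by F -> num : pop 1, push F -> stack = [F] (size 1)
  Action 3: reduce by T -> F : pop 1, push T -> stack = [T] (size 1)
  Action 4: reduce by E -> T : pop 1, push E -> stack = [E] (size 1)
  Action 5: shift '+' : push -> stack = [E, +] (size 2)
Final stack size: 2

2


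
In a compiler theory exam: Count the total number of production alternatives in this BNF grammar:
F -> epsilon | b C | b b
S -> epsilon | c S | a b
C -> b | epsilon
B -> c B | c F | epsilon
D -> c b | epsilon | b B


Counting alternatives per rule:
  F: 3 alternative(s)
  S: 3 alternative(s)
  C: 2 alternative(s)
  B: 3 alternative(s)
  D: 3 alternative(s)
Sum: 3 + 3 + 2 + 3 + 3 = 14

14


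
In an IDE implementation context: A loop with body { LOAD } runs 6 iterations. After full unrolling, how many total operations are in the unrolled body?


Loop body operations: LOAD (1 op per iteration)
Unrolling 6 iterations:
  Iteration 1: LOAD (1 ops)
  Iteration 2: LOAD (1 ops)
  Iteration 3: LOAD (1 ops)
  Iteration 4: LOAD (1 ops)
  Iteration 5: LOAD (1 ops)
  Iteration 6: LOAD (1 ops)
Total: 6 iterations * 1 ops/iter = 6 operations

6


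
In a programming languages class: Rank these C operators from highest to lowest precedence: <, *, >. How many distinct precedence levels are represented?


Looking up precedence for each operator:
  < -> precedence 4
  * -> precedence 6
  > -> precedence 4
Sorted highest to lowest: *, <, >
Distinct precedence values: [6, 4]
Number of distinct levels: 2

2


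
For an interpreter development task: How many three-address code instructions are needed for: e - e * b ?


Expression: e - e * b
Generating three-address code (respecting * over +/- precedence):
  Instruction 1: t1 = e * b
  Instruction 2: t2 = e - t1
Total instructions: 2

2


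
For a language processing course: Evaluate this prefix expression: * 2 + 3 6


Parsing prefix expression: * 2 + 3 6
Step 1: Innermost operation '+ 3 6'
  3 + 6 = 9
Step 2: Outer operation '* 2 [9]'
  2 * 9 = 18

18


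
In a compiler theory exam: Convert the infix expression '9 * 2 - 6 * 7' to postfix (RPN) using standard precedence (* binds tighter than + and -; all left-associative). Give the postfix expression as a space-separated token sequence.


Applying the shunting-yard algorithm:
  Operand 9 -> output
  Push '*' onto operator stack -> op-stack: [*]
  Operand 2 -> output
  See '-' (prec 1); top '*' (prec 2) >= it -> pop '*' to output
  Push '-' onto operator stack -> op-stack: [-]
  Operand 6 -> output
  Push '*' onto operator stack -> op-stack: [-, *]
  Operand 7 -> output
  End of input: pop '*' to output
  End of input: pop '-' to output
Postfix result: 9 2 * 6 7 * -

9 2 * 6 7 * -


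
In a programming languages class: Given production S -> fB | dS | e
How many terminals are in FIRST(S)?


Production: S -> fB | dS | e
Examining each alternative for leading terminals:
  S -> fB : first terminal = 'f'
  S -> dS : first terminal = 'd'
  S -> e : first terminal = 'e'
FIRST(S) = {d, e, f}
Count: 3

3


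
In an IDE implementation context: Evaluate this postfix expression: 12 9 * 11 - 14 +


Processing tokens left to right:
Push 12, Push 9
Pop 12 and 9, compute 12 * 9 = 108, push 108
Push 11
Pop 108 and 11, compute 108 - 11 = 97, push 97
Push 14
Pop 97 and 14, compute 97 + 14 = 111, push 111
Stack result: 111

111


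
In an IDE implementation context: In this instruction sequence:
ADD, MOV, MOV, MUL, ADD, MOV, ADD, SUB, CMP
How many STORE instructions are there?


Scanning instruction sequence for STORE:
  Position 1: ADD
  Position 2: MOV
  Position 3: MOV
  Position 4: MUL
  Position 5: ADD
  Position 6: MOV
  Position 7: ADD
  Position 8: SUB
  Position 9: CMP
Matches at positions: []
Total STORE count: 0

0


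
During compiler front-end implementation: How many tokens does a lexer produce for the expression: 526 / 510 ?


Scanning '526 / 510'
Token 1: '526' -> integer_literal
Token 2: '/' -> operator
Token 3: '510' -> integer_literal
Total tokens: 3

3


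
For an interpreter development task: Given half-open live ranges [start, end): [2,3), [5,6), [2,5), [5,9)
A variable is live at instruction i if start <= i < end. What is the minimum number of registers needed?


Live ranges:
  Var0: [2, 3)
  Var1: [5, 6)
  Var2: [2, 5)
  Var3: [5, 9)
Sweep-line events (position, delta, active):
  pos=2 start -> active=1
  pos=2 start -> active=2
  pos=3 end -> active=1
  pos=5 end -> active=0
  pos=5 start -> active=1
  pos=5 start -> active=2
  pos=6 end -> active=1
  pos=9 end -> active=0
Maximum simultaneous active: 2
Minimum registers needed: 2

2


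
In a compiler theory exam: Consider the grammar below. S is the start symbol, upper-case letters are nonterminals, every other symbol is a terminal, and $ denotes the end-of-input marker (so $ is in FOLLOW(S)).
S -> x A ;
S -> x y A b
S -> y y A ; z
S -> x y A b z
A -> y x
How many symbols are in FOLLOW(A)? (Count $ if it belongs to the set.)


S is the start symbol and does not occur in any rule body, so FOLLOW(S) = {$}.
Examining every occurrence of A in a rule body:
  S -> x A ; : A is followed by terminal ';' -> add ';'
  S -> x y A b : A is followed by terminal 'b' -> add 'b'
  S -> y y A ; z : A is followed by terminal ';' -> add ';' (already in the set)
  S -> x y A b z : A is followed by terminal 'b' -> add 'b' (already in the set)
  A -> y x : A does not occur in the body -> contributes nothing
FOLLOW(A) = {;, b}
Count: 2

2


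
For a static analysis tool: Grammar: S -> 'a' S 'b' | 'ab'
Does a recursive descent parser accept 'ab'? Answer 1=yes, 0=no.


Grammar accepts strings of the form a^n b^n (n >= 1)
Word: 'ab'
Counting: 1 a's and 1 b's
Check: 1 == 1? Yes
Derivation (S -> aSb applied 0 time(s), then S -> ab): S => ab
Accepted

1


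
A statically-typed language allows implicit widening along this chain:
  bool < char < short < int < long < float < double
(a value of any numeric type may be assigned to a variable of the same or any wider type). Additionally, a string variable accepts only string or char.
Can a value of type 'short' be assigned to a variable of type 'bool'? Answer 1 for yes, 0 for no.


Target variable type: bool
Source value type: short
Numeric ranks: short=2, bool=0
Widening allowed iff rank(source) <= rank(target): 2 <= 0? No
Result: 0

0


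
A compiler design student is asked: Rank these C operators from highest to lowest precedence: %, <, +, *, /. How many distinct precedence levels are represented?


Looking up precedence for each operator:
  % -> precedence 6
  < -> precedence 4
  + -> precedence 5
  * -> precedence 6
  / -> precedence 6
Sorted highest to lowest: %, *, /, +, <
Distinct precedence values: [6, 5, 4]
Number of distinct levels: 3

3


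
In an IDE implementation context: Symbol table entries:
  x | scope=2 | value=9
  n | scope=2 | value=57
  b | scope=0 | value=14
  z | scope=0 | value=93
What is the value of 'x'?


Searching symbol table for 'x':
  x | scope=2 | value=9 <- MATCH
  n | scope=2 | value=57
  b | scope=0 | value=14
  z | scope=0 | value=93
Found 'x' at scope 2 with value 9

9


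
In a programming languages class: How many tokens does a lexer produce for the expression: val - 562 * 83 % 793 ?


Scanning 'val - 562 * 83 % 793'
Token 1: 'val' -> identifier
Token 2: '-' -> operator
Token 3: '562' -> integer_literal
Token 4: '*' -> operator
Token 5: '83' -> integer_literal
Token 6: '%' -> operator
Token 7: '793' -> integer_literal
Total tokens: 7

7


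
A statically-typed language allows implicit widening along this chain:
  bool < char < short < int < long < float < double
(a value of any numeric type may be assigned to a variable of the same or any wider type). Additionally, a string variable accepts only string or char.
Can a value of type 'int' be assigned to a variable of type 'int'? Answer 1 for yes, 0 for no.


Target variable type: int
Source value type: int
Numeric ranks: int=3, int=3
Widening allowed iff rank(source) <= rank(target): 3 <= 3? Yes
Result: 1

1


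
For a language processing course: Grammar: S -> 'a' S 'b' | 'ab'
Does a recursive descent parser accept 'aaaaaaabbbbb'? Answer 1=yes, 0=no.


Grammar accepts strings of the form a^n b^n (n >= 1)
Word: 'aaaaaaabbbbb'
Counting: 7 a's and 5 b's
Check: 7 == 5? No
Mismatch: a-count != b-count
Rejected

0


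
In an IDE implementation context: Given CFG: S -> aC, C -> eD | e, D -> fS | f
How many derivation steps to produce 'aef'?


Grammar: S -> aC, C -> eD | e, D -> fS | f
Deriving 'aef':
Step 1: S -> aC => aC
Step 2: C -> eD => aeD
Step 3: D -> f => aef
Total derivation steps: 3

3


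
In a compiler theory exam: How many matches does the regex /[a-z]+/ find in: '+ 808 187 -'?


Pattern: /[a-z]+/ (identifiers)
Input: '+ 808 187 -'
Scanning for matches:
Total matches: 0

0


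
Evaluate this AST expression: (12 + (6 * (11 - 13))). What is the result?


Expression: (12 + (6 * (11 - 13)))
Evaluating step by step:
  11 - 13 = -2
  6 * -2 = -12
  12 + -12 = 0
Result: 0

0


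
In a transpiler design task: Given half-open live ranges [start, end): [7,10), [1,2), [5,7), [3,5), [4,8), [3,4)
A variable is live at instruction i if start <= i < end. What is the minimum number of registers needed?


Live ranges:
  Var0: [7, 10)
  Var1: [1, 2)
  Var2: [5, 7)
  Var3: [3, 5)
  Var4: [4, 8)
  Var5: [3, 4)
Sweep-line events (position, delta, active):
  pos=1 start -> active=1
  pos=2 end -> active=0
  pos=3 start -> active=1
  pos=3 start -> active=2
  pos=4 end -> active=1
  pos=4 start -> active=2
  pos=5 end -> active=1
  pos=5 start -> active=2
  pos=7 end -> active=1
  pos=7 start -> active=2
  pos=8 end -> active=1
  pos=10 end -> active=0
Maximum simultaneous active: 2
Minimum registers needed: 2

2
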